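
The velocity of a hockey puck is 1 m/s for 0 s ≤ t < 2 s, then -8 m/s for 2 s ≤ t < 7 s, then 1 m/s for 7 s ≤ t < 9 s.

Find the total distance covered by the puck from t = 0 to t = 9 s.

44 m

Distance (not displacement) is the total path length: add the absolute areas under v-t.
0–2 s: |1| × 2 = 2 m
2–7 s: |-8| × 5 = 40 m
7–9 s: |1| × 2 = 2 m
Total distance = 44 m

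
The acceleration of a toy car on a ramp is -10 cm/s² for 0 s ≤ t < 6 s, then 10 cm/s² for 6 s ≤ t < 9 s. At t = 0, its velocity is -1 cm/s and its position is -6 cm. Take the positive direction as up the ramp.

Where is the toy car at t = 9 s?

-330 cm

On each constant-a segment, Δv = aΔt and Δx = v₀Δt + ½aΔt²; chain segment to segment.
0–6 s: v starts -1 cm/s; Δx = -1·6 + ½·-10·6² = -186 cm; v ends -61 cm/s.
6–9 s: v starts -61 cm/s; Δx = -61·3 + ½·10·3² = -138 cm; v ends -31 cm/s.
x(9) = -6 + Σ Δx = -330 cm.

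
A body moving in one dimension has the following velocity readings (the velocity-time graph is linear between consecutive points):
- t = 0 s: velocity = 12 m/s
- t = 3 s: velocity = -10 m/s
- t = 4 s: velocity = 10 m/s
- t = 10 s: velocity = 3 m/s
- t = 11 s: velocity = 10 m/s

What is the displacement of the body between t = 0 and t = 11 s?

48.5 m

Displacement is the signed area under the v-t curve.
0–3 s: ½(12 + -10)(3) = 3 m
3–4 s: ½(-10 + 10)(1) = 0 m
4–10 s: ½(10 + 3)(6) = 39 m
10–11 s: ½(3 + 10)(1) = 6.5 m
Net displacement = 48.5 m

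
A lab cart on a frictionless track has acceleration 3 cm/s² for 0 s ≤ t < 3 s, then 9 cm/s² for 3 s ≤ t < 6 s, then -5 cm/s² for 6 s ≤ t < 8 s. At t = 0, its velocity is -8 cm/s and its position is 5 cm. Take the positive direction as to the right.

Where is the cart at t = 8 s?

84 cm

On each constant-a segment, Δv = aΔt and Δx = v₀Δt + ½aΔt²; chain segment to segment.
0–3 s: v starts -8 cm/s; Δx = -8·3 + ½·3·3² = -10.5 cm; v ends 1 cm/s.
3–6 s: v starts 1 cm/s; Δx = 1·3 + ½·9·3² = 43.5 cm; v ends 28 cm/s.
6–8 s: v starts 28 cm/s; Δx = 28·2 + ½·-5·2² = 46 cm; v ends 18 cm/s.
x(8) = 5 + Σ Δx = 84 cm.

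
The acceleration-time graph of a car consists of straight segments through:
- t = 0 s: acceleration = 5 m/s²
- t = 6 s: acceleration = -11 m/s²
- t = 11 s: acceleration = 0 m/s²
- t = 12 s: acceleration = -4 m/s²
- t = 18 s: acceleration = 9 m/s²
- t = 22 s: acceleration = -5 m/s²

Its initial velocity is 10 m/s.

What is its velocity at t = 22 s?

-14.5 m/s

Δv equals the area under the a-t graph; then v = v₀ + Δv.
0–6 s: ½(5 + -11)(6) = -18 m/s
6–11 s: ½(-11 + 0)(5) = -27.5 m/s
11–12 s: ½(0 + -4)(1) = -2 m/s
12–18 s: ½(-4 + 9)(6) = 15 m/s
18–22 s: ½(9 + -5)(4) = 8 m/s
Δv = -24.5 m/s, so v(22) = 10 + (-24.5) = -14.5 m/s.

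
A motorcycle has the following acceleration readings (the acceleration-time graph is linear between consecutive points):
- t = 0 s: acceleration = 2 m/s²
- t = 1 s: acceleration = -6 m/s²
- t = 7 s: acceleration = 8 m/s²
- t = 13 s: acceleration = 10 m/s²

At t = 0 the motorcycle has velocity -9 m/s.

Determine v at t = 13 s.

49 m/s

Δv equals the area under the a-t graph; then v = v₀ + Δv.
0–1 s: ½(2 + -6)(1) = -2 m/s
1–7 s: ½(-6 + 8)(6) = 6 m/s
7–13 s: ½(8 + 10)(6) = 54 m/s
Δv = 58 m/s, so v(13) = -9 + (58) = 49 m/s.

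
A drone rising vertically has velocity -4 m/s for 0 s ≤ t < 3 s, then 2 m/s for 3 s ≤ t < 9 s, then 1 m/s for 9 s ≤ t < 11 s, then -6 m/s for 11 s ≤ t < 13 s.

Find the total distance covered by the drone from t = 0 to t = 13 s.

38 m

Total distance travelled is ∫|v| dt — sum the magnitudes of each area piece.
0–3 s: |-4| × 3 = 12 m
3–9 s: |2| × 6 = 12 m
9–11 s: |1| × 2 = 2 m
11–13 s: |-6| × 2 = 12 m
Total distance = 38 m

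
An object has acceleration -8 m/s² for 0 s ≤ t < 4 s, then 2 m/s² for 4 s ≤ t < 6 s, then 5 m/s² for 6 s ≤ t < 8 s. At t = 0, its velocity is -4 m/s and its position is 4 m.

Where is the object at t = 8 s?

-198 m

On each constant-a segment, Δv = aΔt and Δx = v₀Δt + ½aΔt²; chain segment to segment.
0–4 s: v starts -4 m/s; Δx = -4·4 + ½·-8·4² = -80 m; v ends -36 m/s.
4–6 s: v starts -36 m/s; Δx = -36·2 + ½·2·2² = -68 m; v ends -32 m/s.
6–8 s: v starts -32 m/s; Δx = -32·2 + ½·5·2² = -54 m; v ends -22 m/s.
x(8) = 4 + Σ Δx = -198 m.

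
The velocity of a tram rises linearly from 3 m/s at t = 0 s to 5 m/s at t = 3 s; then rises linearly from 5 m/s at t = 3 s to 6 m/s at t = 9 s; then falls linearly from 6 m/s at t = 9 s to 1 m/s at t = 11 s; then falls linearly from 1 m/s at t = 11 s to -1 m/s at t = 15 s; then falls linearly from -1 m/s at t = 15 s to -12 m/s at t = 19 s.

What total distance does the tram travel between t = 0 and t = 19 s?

80 m

Total distance travelled is ∫|v| dt — sum the magnitudes of each area piece.
0–3 s: |½(3 + 5)(3)| = 12 m
3–9 s: |½(5 + 6)(6)| = 33 m
9–11 s: |½(6 + 1)(2)| = 7 m
11–15 s: v = 0 at t = 13 s; triangle areas 1 + 1 = 2 m
15–19 s: |½(-1 + -12)(4)| = 26 m
Total distance = 80 m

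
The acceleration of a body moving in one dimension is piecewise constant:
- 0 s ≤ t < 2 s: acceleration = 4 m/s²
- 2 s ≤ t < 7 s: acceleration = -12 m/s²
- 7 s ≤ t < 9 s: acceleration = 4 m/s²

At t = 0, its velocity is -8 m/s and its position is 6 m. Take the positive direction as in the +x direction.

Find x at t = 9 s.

On each constant-a segment, Δv = aΔt and Δx = v₀Δt + ½aΔt²; chain segment to segment.
0–2 s: v starts -8 m/s; Δx = -8·2 + ½·4·2² = -8 m; v ends 0 m/s.
2–7 s: v starts 0 m/s; Δx = 0·5 + ½·-12·5² = -150 m; v ends -60 m/s.
7–9 s: v starts -60 m/s; Δx = -60·2 + ½·4·2² = -112 m; v ends -52 m/s.
x(9) = 6 + Σ Δx = -264 m.

-264 m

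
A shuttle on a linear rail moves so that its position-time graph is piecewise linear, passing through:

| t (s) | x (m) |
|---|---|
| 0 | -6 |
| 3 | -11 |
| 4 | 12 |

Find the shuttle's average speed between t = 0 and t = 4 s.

7 m/s

Average speed = (total path length)/(elapsed time); on a piecewise-linear x-t graph the path length is Σ|Δx|.
0–3 s: |Δx| = |-11 − -6| = 5 m
3–4 s: |Δx| = |12 − -11| = 23 m
Total path = 28 m; average speed = 28/4 = 7 m/s.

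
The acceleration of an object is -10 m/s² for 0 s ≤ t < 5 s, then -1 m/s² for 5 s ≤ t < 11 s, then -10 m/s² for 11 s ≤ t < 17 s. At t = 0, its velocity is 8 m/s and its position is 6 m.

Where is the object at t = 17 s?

On each constant-a segment, Δv = aΔt and Δx = v₀Δt + ½aΔt²; chain segment to segment.
0–5 s: v starts 8 m/s; Δx = 8·5 + ½·-10·5² = -85 m; v ends -42 m/s.
5–11 s: v starts -42 m/s; Δx = -42·6 + ½·-1·6² = -270 m; v ends -48 m/s.
11–17 s: v starts -48 m/s; Δx = -48·6 + ½·-10·6² = -468 m; v ends -108 m/s.
x(17) = 6 + Σ Δx = -817 m.

-817 m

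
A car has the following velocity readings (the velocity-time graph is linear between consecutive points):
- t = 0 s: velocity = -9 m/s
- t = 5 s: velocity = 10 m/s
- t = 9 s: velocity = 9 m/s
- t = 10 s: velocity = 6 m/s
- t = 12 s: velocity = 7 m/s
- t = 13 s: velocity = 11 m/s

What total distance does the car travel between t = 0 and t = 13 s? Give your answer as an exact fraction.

Distance (not displacement) is the total path length: add the absolute areas under v-t.
0–5 s: v = 0 at t = 45/19 s; triangle areas 405/38 + 250/19 = 905/38 m
5–9 s: |½(10 + 9)(4)| = 38 m
9–10 s: |½(9 + 6)(1)| = 7.5 m
10–12 s: |½(6 + 7)(2)| = 13 m
12–13 s: |½(7 + 11)(1)| = 9 m
Total distance = 1735/19 m

1735/19 m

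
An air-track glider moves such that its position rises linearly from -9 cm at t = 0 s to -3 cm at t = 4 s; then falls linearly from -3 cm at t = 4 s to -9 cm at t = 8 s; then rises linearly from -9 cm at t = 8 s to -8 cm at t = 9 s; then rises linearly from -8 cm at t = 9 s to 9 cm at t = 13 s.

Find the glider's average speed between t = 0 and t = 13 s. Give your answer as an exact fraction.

Average speed = (total path length)/(elapsed time); on a piecewise-linear x-t graph the path length is Σ|Δx|.
0–4 s: |Δx| = |-3 − -9| = 6 cm
4–8 s: |Δx| = |-9 − -3| = 6 cm
8–9 s: |Δx| = |-8 − -9| = 1 cm
9–13 s: |Δx| = |9 − -8| = 17 cm
Total path = 30 cm; average speed = 30/13 = 30/13 cm/s.

30/13 cm/s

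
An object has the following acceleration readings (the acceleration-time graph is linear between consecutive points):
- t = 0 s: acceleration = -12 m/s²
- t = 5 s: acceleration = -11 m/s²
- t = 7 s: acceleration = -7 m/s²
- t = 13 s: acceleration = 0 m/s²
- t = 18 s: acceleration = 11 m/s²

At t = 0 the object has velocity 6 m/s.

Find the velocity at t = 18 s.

Δv equals the area under the a-t graph; then v = v₀ + Δv.
0–5 s: ½(-12 + -11)(5) = -57.5 m/s
5–7 s: ½(-11 + -7)(2) = -18 m/s
7–13 s: ½(-7 + 0)(6) = -21 m/s
13–18 s: ½(0 + 11)(5) = 27.5 m/s
Δv = -69 m/s, so v(18) = 6 + (-69) = -63 m/s.

-63 m/s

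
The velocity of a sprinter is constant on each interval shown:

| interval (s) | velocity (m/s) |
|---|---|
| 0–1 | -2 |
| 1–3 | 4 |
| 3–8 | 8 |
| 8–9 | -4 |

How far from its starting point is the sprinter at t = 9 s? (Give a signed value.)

42 m

Displacement is the signed area under the v-t curve.
0–1 s: -2 × 1 = -2 m
1–3 s: 4 × 2 = 8 m
3–8 s: 8 × 5 = 40 m
8–9 s: -4 × 1 = -4 m
Net displacement = 42 m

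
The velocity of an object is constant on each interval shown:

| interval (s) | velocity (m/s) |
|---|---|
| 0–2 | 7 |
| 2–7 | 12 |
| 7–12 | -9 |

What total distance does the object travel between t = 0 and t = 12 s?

119 m

Total distance travelled is ∫|v| dt — sum the magnitudes of each area piece.
0–2 s: |7| × 2 = 14 m
2–7 s: |12| × 5 = 60 m
7–12 s: |-9| × 5 = 45 m
Total distance = 119 m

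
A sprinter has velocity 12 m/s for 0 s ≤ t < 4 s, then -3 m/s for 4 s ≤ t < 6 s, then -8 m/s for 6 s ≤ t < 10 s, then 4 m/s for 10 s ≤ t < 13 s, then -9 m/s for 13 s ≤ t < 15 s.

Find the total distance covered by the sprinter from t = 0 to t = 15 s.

Total distance travelled is ∫|v| dt — sum the magnitudes of each area piece.
0–4 s: |12| × 4 = 48 m
4–6 s: |-3| × 2 = 6 m
6–10 s: |-8| × 4 = 32 m
10–13 s: |4| × 3 = 12 m
13–15 s: |-9| × 2 = 18 m
Total distance = 116 m

116 m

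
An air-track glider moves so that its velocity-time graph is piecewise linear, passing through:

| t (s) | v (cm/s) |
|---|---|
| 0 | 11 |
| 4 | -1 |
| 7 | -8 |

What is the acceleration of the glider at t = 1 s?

Acceleration is the slope of the v-t graph on 0–4 s: (-1 − 11)/(4 − 0) = -3 cm/s².

-3 cm/s²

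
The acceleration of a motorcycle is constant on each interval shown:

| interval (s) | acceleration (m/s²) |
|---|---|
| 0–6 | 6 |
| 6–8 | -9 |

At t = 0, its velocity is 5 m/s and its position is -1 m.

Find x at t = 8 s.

On each constant-a segment, Δv = aΔt and Δx = v₀Δt + ½aΔt²; chain segment to segment.
0–6 s: v starts 5 m/s; Δx = 5·6 + ½·6·6² = 138 m; v ends 41 m/s.
6–8 s: v starts 41 m/s; Δx = 41·2 + ½·-9·2² = 64 m; v ends 23 m/s.
x(8) = -1 + Σ Δx = 201 m.

201 m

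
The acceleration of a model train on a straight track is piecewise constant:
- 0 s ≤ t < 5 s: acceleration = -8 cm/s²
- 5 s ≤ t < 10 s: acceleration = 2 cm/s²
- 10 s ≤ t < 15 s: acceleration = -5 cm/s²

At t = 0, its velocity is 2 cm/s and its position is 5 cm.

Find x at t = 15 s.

-452.5 cm

On each constant-a segment, Δv = aΔt and Δx = v₀Δt + ½aΔt²; chain segment to segment.
0–5 s: v starts 2 cm/s; Δx = 2·5 + ½·-8·5² = -90 cm; v ends -38 cm/s.
5–10 s: v starts -38 cm/s; Δx = -38·5 + ½·2·5² = -165 cm; v ends -28 cm/s.
10–15 s: v starts -28 cm/s; Δx = -28·5 + ½·-5·5² = -202.5 cm; v ends -53 cm/s.
x(15) = 5 + Σ Δx = -452.5 cm.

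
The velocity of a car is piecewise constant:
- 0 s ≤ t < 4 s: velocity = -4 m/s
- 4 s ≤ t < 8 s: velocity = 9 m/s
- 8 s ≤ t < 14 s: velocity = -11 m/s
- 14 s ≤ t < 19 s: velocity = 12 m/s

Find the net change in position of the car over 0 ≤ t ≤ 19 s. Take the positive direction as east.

Displacement is the signed area under the v-t curve.
0–4 s: -4 × 4 = -16 m
4–8 s: 9 × 4 = 36 m
8–14 s: -11 × 6 = -66 m
14–19 s: 12 × 5 = 60 m
Net displacement = 14 m

14 m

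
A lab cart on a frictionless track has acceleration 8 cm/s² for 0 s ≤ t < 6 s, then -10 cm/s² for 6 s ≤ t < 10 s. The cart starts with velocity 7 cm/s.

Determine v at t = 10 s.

Δv equals the area under the a-t graph; then v = v₀ + Δv.
0–6 s: 8 × 6 = 48 cm/s
6–10 s: -10 × 4 = -40 cm/s
Δv = 8 cm/s, so v(10) = 7 + (8) = 15 cm/s.

15 cm/s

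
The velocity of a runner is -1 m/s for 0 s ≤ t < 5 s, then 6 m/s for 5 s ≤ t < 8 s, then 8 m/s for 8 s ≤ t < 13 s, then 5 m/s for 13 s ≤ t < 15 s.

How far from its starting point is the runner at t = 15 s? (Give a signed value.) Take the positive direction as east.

Net displacement equals the area under the velocity-time graph (areas below the axis count negative).
0–5 s: -1 × 5 = -5 m
5–8 s: 6 × 3 = 18 m
8–13 s: 8 × 5 = 40 m
13–15 s: 5 × 2 = 10 m
Net displacement = 63 m

63 m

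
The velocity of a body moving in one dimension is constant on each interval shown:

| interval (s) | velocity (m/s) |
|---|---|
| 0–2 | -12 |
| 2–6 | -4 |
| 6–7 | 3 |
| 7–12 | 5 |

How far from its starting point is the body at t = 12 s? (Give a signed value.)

Displacement is the signed area under the v-t curve.
0–2 s: -12 × 2 = -24 m
2–6 s: -4 × 4 = -16 m
6–7 s: 3 × 1 = 3 m
7–12 s: 5 × 5 = 25 m
Net displacement = -12 m

-12 m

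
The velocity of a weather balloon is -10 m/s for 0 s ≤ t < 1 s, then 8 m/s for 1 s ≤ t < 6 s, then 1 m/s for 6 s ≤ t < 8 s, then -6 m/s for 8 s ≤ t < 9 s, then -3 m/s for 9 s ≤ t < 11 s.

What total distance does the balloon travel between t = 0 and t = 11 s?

64 m

Distance (not displacement) is the total path length: add the absolute areas under v-t.
0–1 s: |-10| × 1 = 10 m
1–6 s: |8| × 5 = 40 m
6–8 s: |1| × 2 = 2 m
8–9 s: |-6| × 1 = 6 m
9–11 s: |-3| × 2 = 6 m
Total distance = 64 m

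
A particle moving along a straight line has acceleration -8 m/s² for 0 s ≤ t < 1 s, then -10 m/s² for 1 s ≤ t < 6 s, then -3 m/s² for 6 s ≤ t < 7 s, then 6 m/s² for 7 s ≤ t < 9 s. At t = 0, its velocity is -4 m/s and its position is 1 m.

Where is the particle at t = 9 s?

On each constant-a segment, Δv = aΔt and Δx = v₀Δt + ½aΔt²; chain segment to segment.
0–1 s: v starts -4 m/s; Δx = -4·1 + ½·-8·1² = -8 m; v ends -12 m/s.
1–6 s: v starts -12 m/s; Δx = -12·5 + ½·-10·5² = -185 m; v ends -62 m/s.
6–7 s: v starts -62 m/s; Δx = -62·1 + ½·-3·1² = -63.5 m; v ends -65 m/s.
7–9 s: v starts -65 m/s; Δx = -65·2 + ½·6·2² = -118 m; v ends -53 m/s.
x(9) = 1 + Σ Δx = -373.5 m.

-373.5 m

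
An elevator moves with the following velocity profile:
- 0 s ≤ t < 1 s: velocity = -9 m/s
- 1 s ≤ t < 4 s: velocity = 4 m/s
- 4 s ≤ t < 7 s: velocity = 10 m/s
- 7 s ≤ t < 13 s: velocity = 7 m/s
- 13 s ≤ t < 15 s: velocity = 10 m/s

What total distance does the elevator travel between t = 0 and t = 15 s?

113 m

Distance (not displacement) is the total path length: add the absolute areas under v-t.
0–1 s: |-9| × 1 = 9 m
1–4 s: |4| × 3 = 12 m
4–7 s: |10| × 3 = 30 m
7–13 s: |7| × 6 = 42 m
13–15 s: |10| × 2 = 20 m
Total distance = 113 m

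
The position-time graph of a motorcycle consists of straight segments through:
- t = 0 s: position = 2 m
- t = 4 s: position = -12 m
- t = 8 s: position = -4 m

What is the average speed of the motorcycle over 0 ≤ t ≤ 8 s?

Average speed = (total path length)/(elapsed time); on a piecewise-linear x-t graph the path length is Σ|Δx|.
0–4 s: |Δx| = |-12 − 2| = 14 m
4–8 s: |Δx| = |-4 − -12| = 8 m
Total path = 22 m; average speed = 22/8 = 2.75 m/s.

2.75 m/s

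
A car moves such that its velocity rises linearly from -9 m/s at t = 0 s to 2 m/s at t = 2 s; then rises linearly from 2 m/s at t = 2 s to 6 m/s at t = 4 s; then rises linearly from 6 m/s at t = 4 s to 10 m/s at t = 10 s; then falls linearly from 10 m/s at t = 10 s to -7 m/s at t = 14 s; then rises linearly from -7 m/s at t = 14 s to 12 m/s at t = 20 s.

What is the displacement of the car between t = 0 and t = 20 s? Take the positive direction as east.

70 m

Net displacement equals the area under the velocity-time graph (areas below the axis count negative).
0–2 s: ½(-9 + 2)(2) = -7 m
2–4 s: ½(2 + 6)(2) = 8 m
4–10 s: ½(6 + 10)(6) = 48 m
10–14 s: ½(10 + -7)(4) = 6 m
14–20 s: ½(-7 + 12)(6) = 15 m
Net displacement = 70 m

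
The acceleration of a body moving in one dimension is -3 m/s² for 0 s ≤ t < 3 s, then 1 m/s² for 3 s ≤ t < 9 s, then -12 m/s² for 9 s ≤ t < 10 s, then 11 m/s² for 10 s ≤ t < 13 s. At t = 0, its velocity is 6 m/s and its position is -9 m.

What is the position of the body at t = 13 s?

15 m

On each constant-a segment, Δv = aΔt and Δx = v₀Δt + ½aΔt²; chain segment to segment.
0–3 s: v starts 6 m/s; Δx = 6·3 + ½·-3·3² = 4.5 m; v ends -3 m/s.
3–9 s: v starts -3 m/s; Δx = -3·6 + ½·1·6² = 0 m; v ends 3 m/s.
9–10 s: v starts 3 m/s; Δx = 3·1 + ½·-12·1² = -3 m; v ends -9 m/s.
10–13 s: v starts -9 m/s; Δx = -9·3 + ½·11·3² = 22.5 m; v ends 24 m/s.
x(13) = -9 + Σ Δx = 15 m.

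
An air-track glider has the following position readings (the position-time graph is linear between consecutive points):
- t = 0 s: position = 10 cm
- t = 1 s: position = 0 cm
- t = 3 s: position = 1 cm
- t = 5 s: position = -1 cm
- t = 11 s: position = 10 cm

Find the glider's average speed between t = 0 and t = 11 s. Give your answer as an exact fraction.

Average speed = (total path length)/(elapsed time); on a piecewise-linear x-t graph the path length is Σ|Δx|.
0–1 s: |Δx| = |0 − 10| = 10 cm
1–3 s: |Δx| = |1 − 0| = 1 cm
3–5 s: |Δx| = |-1 − 1| = 2 cm
5–11 s: |Δx| = |10 − -1| = 11 cm
Total path = 24 cm; average speed = 24/11 = 24/11 cm/s.

24/11 cm/s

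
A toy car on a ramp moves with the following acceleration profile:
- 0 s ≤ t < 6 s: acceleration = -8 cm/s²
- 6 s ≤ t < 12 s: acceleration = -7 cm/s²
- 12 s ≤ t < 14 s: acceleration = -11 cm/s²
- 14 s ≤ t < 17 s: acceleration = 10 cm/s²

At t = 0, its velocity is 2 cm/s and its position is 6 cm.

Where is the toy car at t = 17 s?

-1011 cm

On each constant-a segment, Δv = aΔt and Δx = v₀Δt + ½aΔt²; chain segment to segment.
0–6 s: v starts 2 cm/s; Δx = 2·6 + ½·-8·6² = -132 cm; v ends -46 cm/s.
6–12 s: v starts -46 cm/s; Δx = -46·6 + ½·-7·6² = -402 cm; v ends -88 cm/s.
12–14 s: v starts -88 cm/s; Δx = -88·2 + ½·-11·2² = -198 cm; v ends -110 cm/s.
14–17 s: v starts -110 cm/s; Δx = -110·3 + ½·10·3² = -285 cm; v ends -80 cm/s.
x(17) = 6 + Σ Δx = -1011 cm.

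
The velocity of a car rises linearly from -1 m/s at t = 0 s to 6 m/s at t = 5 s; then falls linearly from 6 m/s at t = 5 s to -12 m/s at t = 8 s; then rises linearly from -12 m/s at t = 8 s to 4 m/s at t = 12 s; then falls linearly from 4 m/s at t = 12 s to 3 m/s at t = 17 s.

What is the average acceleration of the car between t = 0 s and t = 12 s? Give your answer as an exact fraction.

5/12 m/s²

Average acceleration = Δv/Δt = (4 − -1)/(12 − 0) = 5/12 m/s².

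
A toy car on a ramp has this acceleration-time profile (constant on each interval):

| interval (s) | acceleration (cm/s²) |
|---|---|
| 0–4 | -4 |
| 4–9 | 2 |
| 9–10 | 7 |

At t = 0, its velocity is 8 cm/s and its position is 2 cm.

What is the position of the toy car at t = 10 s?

-7.5 cm

On each constant-a segment, Δv = aΔt and Δx = v₀Δt + ½aΔt²; chain segment to segment.
0–4 s: v starts 8 cm/s; Δx = 8·4 + ½·-4·4² = 0 cm; v ends -8 cm/s.
4–9 s: v starts -8 cm/s; Δx = -8·5 + ½·2·5² = -15 cm; v ends 2 cm/s.
9–10 s: v starts 2 cm/s; Δx = 2·1 + ½·7·1² = 5.5 cm; v ends 9 cm/s.
x(10) = 2 + Σ Δx = -7.5 cm.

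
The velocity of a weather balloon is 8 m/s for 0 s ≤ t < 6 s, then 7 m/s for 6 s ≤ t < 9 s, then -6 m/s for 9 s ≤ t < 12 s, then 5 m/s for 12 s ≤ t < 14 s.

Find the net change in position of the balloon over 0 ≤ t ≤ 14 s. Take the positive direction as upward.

61 m

Net displacement equals the area under the velocity-time graph (areas below the axis count negative).
0–6 s: 8 × 6 = 48 m
6–9 s: 7 × 3 = 21 m
9–12 s: -6 × 3 = -18 m
12–14 s: 5 × 2 = 10 m
Net displacement = 61 m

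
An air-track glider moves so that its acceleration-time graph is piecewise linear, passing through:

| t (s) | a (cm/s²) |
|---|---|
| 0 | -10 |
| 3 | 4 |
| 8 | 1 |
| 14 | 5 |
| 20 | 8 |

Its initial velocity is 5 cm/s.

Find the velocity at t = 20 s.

65.5 cm/s

Δv equals the area under the a-t graph; then v = v₀ + Δv.
0–3 s: ½(-10 + 4)(3) = -9 cm/s
3–8 s: ½(4 + 1)(5) = 12.5 cm/s
8–14 s: ½(1 + 5)(6) = 18 cm/s
14–20 s: ½(5 + 8)(6) = 39 cm/s
Δv = 60.5 cm/s, so v(20) = 5 + (60.5) = 65.5 cm/s.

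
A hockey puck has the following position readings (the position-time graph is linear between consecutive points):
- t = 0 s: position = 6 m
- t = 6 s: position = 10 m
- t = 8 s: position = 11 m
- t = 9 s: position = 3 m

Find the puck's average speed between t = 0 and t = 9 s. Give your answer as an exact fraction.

Average speed = (total path length)/(elapsed time); on a piecewise-linear x-t graph the path length is Σ|Δx|.
0–6 s: |Δx| = |10 − 6| = 4 m
6–8 s: |Δx| = |11 − 10| = 1 m
8–9 s: |Δx| = |3 − 11| = 8 m
Total path = 13 m; average speed = 13/9 = 13/9 m/s.

13/9 m/s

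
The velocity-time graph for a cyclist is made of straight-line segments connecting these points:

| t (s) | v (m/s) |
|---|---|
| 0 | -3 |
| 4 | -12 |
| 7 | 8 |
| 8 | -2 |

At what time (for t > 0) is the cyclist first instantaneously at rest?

t = 5.8 s

v changes sign on 4–7 s (from -12 to 8); the graph is linear there, so v = 0 at t = 4 + (12)·(7 − 4)/(8 − -12) = 5.8 s.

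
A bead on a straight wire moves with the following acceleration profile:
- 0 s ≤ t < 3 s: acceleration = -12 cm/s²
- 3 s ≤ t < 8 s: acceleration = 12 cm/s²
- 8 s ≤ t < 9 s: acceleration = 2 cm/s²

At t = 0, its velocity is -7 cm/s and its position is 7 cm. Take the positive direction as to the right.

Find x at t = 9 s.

-115 cm

On each constant-a segment, Δv = aΔt and Δx = v₀Δt + ½aΔt²; chain segment to segment.
0–3 s: v starts -7 cm/s; Δx = -7·3 + ½·-12·3² = -75 cm; v ends -43 cm/s.
3–8 s: v starts -43 cm/s; Δx = -43·5 + ½·12·5² = -65 cm; v ends 17 cm/s.
8–9 s: v starts 17 cm/s; Δx = 17·1 + ½·2·1² = 18 cm; v ends 19 cm/s.
x(9) = 7 + Σ Δx = -115 cm.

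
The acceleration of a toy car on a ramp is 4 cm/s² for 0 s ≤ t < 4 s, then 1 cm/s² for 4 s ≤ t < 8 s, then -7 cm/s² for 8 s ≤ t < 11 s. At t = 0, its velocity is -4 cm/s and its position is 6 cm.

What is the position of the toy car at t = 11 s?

94.5 cm

On each constant-a segment, Δv = aΔt and Δx = v₀Δt + ½aΔt²; chain segment to segment.
0–4 s: v starts -4 cm/s; Δx = -4·4 + ½·4·4² = 16 cm; v ends 12 cm/s.
4–8 s: v starts 12 cm/s; Δx = 12·4 + ½·1·4² = 56 cm; v ends 16 cm/s.
8–11 s: v starts 16 cm/s; Δx = 16·3 + ½·-7·3² = 16.5 cm; v ends -5 cm/s.
x(11) = 6 + Σ Δx = 94.5 cm.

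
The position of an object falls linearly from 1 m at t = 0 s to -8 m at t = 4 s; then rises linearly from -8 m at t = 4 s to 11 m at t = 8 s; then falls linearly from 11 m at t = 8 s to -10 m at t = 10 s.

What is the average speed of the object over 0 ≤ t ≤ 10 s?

4.9 m/s

Average speed = (total path length)/(elapsed time); on a piecewise-linear x-t graph the path length is Σ|Δx|.
0–4 s: |Δx| = |-8 − 1| = 9 m
4–8 s: |Δx| = |11 − -8| = 19 m
8–10 s: |Δx| = |-10 − 11| = 21 m
Total path = 49 m; average speed = 49/10 = 4.9 m/s.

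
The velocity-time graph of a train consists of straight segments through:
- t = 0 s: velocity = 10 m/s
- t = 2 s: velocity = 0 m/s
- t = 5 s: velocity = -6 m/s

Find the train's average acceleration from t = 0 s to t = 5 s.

Average acceleration = Δv/Δt = (-6 − 10)/(5 − 0) = -3.2 m/s².

-3.2 m/s²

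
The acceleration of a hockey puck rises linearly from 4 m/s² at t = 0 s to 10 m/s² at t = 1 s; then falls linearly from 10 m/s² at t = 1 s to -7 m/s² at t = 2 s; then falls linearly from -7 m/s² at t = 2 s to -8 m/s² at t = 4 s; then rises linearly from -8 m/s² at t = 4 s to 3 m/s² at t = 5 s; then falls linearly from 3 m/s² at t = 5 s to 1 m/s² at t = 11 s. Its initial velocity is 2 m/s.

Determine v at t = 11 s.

Δv equals the area under the a-t graph; then v = v₀ + Δv.
0–1 s: ½(4 + 10)(1) = 7 m/s
1–2 s: ½(10 + -7)(1) = 1.5 m/s
2–4 s: ½(-7 + -8)(2) = -15 m/s
4–5 s: ½(-8 + 3)(1) = -2.5 m/s
5–11 s: ½(3 + 1)(6) = 12 m/s
Δv = 3 m/s, so v(11) = 2 + (3) = 5 m/s.

5 m/s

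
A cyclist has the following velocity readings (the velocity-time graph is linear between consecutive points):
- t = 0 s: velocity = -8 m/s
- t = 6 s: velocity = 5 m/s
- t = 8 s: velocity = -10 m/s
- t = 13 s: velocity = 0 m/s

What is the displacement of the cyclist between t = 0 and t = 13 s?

Net displacement equals the area under the velocity-time graph (areas below the axis count negative).
0–6 s: ½(-8 + 5)(6) = -9 m
6–8 s: ½(5 + -10)(2) = -5 m
8–13 s: ½(-10 + 0)(5) = -25 m
Net displacement = -39 m

-39 m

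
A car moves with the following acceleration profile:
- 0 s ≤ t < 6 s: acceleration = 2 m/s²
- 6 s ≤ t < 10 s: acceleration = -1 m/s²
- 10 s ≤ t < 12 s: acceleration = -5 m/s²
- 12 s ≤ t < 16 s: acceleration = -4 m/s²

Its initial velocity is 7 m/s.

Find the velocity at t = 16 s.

Δv equals the area under the a-t graph; then v = v₀ + Δv.
0–6 s: 2 × 6 = 12 m/s
6–10 s: -1 × 4 = -4 m/s
10–12 s: -5 × 2 = -10 m/s
12–16 s: -4 × 4 = -16 m/s
Δv = -18 m/s, so v(16) = 7 + (-18) = -11 m/s.

-11 m/s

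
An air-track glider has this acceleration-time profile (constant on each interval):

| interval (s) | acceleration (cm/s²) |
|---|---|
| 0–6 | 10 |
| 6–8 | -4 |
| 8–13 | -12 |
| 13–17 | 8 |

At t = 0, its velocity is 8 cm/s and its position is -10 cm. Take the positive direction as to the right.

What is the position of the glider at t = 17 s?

560 cm

On each constant-a segment, Δv = aΔt and Δx = v₀Δt + ½aΔt²; chain segment to segment.
0–6 s: v starts 8 cm/s; Δx = 8·6 + ½·10·6² = 228 cm; v ends 68 cm/s.
6–8 s: v starts 68 cm/s; Δx = 68·2 + ½·-4·2² = 128 cm; v ends 60 cm/s.
8–13 s: v starts 60 cm/s; Δx = 60·5 + ½·-12·5² = 150 cm; v ends 0 cm/s.
13–17 s: v starts 0 cm/s; Δx = 0·4 + ½·8·4² = 64 cm; v ends 32 cm/s.
x(17) = -10 + Σ Δx = 560 cm.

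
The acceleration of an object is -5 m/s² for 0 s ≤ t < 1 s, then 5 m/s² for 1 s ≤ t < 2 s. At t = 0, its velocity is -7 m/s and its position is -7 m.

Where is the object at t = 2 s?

On each constant-a segment, Δv = aΔt and Δx = v₀Δt + ½aΔt²; chain segment to segment.
0–1 s: v starts -7 m/s; Δx = -7·1 + ½·-5·1² = -9.5 m; v ends -12 m/s.
1–2 s: v starts -12 m/s; Δx = -12·1 + ½·5·1² = -9.5 m; v ends -7 m/s.
x(2) = -7 + Σ Δx = -26 m.

-26 m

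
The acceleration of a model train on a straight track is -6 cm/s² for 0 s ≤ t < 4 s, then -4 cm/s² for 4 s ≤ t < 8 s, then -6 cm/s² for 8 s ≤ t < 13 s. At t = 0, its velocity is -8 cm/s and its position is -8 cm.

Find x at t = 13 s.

On each constant-a segment, Δv = aΔt and Δx = v₀Δt + ½aΔt²; chain segment to segment.
0–4 s: v starts -8 cm/s; Δx = -8·4 + ½·-6·4² = -80 cm; v ends -32 cm/s.
4–8 s: v starts -32 cm/s; Δx = -32·4 + ½·-4·4² = -160 cm; v ends -48 cm/s.
8–13 s: v starts -48 cm/s; Δx = -48·5 + ½·-6·5² = -315 cm; v ends -78 cm/s.
x(13) = -8 + Σ Δx = -563 cm.

-563 cm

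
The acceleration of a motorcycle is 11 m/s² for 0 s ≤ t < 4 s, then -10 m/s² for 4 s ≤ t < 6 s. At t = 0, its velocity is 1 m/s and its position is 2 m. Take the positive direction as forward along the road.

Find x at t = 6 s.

On each constant-a segment, Δv = aΔt and Δx = v₀Δt + ½aΔt²; chain segment to segment.
0–4 s: v starts 1 m/s; Δx = 1·4 + ½·11·4² = 92 m; v ends 45 m/s.
4–6 s: v starts 45 m/s; Δx = 45·2 + ½·-10·2² = 70 m; v ends 25 m/s.
x(6) = 2 + Σ Δx = 164 m.

164 m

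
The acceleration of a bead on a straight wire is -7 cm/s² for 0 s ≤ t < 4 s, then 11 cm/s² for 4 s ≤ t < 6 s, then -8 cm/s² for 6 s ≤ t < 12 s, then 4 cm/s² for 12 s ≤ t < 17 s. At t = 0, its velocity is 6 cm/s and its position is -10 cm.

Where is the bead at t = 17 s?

-398 cm

On each constant-a segment, Δv = aΔt and Δx = v₀Δt + ½aΔt²; chain segment to segment.
0–4 s: v starts 6 cm/s; Δx = 6·4 + ½·-7·4² = -32 cm; v ends -22 cm/s.
4–6 s: v starts -22 cm/s; Δx = -22·2 + ½·11·2² = -22 cm; v ends 0 cm/s.
6–12 s: v starts 0 cm/s; Δx = 0·6 + ½·-8·6² = -144 cm; v ends -48 cm/s.
12–17 s: v starts -48 cm/s; Δx = -48·5 + ½·4·5² = -190 cm; v ends -28 cm/s.
x(17) = -10 + Σ Δx = -398 cm.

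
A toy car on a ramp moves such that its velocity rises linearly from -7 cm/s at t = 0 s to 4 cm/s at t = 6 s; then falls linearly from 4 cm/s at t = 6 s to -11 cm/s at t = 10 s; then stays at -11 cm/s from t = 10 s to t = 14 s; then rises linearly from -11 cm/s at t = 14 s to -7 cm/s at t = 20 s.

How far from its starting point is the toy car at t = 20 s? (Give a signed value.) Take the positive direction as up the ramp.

Displacement is the signed area under the v-t curve.
0–6 s: ½(-7 + 4)(6) = -9 cm
6–10 s: ½(4 + -11)(4) = -14 cm
10–14 s: -11 × 4 = -44 cm
14–20 s: ½(-11 + -7)(6) = -54 cm
Net displacement = -121 cm

-121 cm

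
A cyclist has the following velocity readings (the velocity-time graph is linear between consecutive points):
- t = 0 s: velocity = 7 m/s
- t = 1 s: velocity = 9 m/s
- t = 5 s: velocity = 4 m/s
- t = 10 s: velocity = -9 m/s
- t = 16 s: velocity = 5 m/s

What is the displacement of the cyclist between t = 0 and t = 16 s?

Displacement is the signed area under the v-t curve.
0–1 s: ½(7 + 9)(1) = 8 m
1–5 s: ½(9 + 4)(4) = 26 m
5–10 s: ½(4 + -9)(5) = -12.5 m
10–16 s: ½(-9 + 5)(6) = -12 m
Net displacement = 9.5 m

9.5 m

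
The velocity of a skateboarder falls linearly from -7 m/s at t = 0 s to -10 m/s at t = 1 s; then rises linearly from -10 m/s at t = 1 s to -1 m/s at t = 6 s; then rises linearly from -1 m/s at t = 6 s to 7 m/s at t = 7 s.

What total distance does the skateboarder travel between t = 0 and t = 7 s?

Total distance travelled is ∫|v| dt — sum the magnitudes of each area piece.
0–1 s: |½(-7 + -10)(1)| = 8.5 m
1–6 s: |½(-10 + -1)(5)| = 27.5 m
6–7 s: v = 0 at t = 6.125 s; triangle areas 0.0625 + 3.0625 = 3.125 m
Total distance = 39.125 m

39.125 m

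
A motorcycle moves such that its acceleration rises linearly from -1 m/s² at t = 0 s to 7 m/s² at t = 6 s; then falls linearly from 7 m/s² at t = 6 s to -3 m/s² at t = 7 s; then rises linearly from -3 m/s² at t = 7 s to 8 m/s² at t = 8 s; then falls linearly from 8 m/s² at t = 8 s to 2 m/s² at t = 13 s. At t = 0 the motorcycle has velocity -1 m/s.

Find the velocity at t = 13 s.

Δv equals the area under the a-t graph; then v = v₀ + Δv.
0–6 s: ½(-1 + 7)(6) = 18 m/s
6–7 s: ½(7 + -3)(1) = 2 m/s
7–8 s: ½(-3 + 8)(1) = 2.5 m/s
8–13 s: ½(8 + 2)(5) = 25 m/s
Δv = 47.5 m/s, so v(13) = -1 + (47.5) = 46.5 m/s.

46.5 m/s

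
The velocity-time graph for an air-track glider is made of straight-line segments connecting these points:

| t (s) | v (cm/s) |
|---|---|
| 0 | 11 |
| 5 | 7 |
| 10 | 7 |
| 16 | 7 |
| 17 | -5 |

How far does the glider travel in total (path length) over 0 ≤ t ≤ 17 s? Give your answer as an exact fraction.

Total distance travelled is ∫|v| dt — sum the magnitudes of each area piece.
0–5 s: |½(11 + 7)(5)| = 45 cm
5–10 s: |7| × 5 = 35 cm
10–16 s: |7| × 6 = 42 cm
16–17 s: v = 0 at t = 199/12 s; triangle areas 49/24 + 25/24 = 37/12 cm
Total distance = 1501/12 cm

1501/12 cm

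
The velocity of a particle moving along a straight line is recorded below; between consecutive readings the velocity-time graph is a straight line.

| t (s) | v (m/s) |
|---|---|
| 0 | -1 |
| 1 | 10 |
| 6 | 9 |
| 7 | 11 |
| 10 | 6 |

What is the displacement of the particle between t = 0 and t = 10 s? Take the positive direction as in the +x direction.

87.5 m

Net displacement equals the area under the velocity-time graph (areas below the axis count negative).
0–1 s: ½(-1 + 10)(1) = 4.5 m
1–6 s: ½(10 + 9)(5) = 47.5 m
6–7 s: ½(9 + 11)(1) = 10 m
7–10 s: ½(11 + 6)(3) = 25.5 m
Net displacement = 87.5 m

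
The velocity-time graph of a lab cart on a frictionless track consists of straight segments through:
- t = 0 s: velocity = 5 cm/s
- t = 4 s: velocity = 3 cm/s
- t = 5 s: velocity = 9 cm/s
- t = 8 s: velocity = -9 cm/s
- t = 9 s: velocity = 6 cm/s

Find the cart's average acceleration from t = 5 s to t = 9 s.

-0.75 cm/s²

Average acceleration = Δv/Δt = (6 − 9)/(9 − 5) = -0.75 cm/s².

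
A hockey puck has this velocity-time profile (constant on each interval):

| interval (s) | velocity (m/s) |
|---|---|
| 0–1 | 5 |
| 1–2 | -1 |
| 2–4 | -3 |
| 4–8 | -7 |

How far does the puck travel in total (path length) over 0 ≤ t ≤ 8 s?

Total distance travelled is ∫|v| dt — sum the magnitudes of each area piece.
0–1 s: |5| × 1 = 5 m
1–2 s: |-1| × 1 = 1 m
2–4 s: |-3| × 2 = 6 m
4–8 s: |-7| × 4 = 28 m
Total distance = 40 m

40 m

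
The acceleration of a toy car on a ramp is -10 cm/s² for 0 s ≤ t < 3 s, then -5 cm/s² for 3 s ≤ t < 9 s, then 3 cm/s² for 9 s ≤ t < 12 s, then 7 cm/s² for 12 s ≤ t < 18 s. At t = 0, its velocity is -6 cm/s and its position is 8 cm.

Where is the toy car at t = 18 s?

-761.5 cm

On each constant-a segment, Δv = aΔt and Δx = v₀Δt + ½aΔt²; chain segment to segment.
0–3 s: v starts -6 cm/s; Δx = -6·3 + ½·-10·3² = -63 cm; v ends -36 cm/s.
3–9 s: v starts -36 cm/s; Δx = -36·6 + ½·-5·6² = -306 cm; v ends -66 cm/s.
9–12 s: v starts -66 cm/s; Δx = -66·3 + ½·3·3² = -184.5 cm; v ends -57 cm/s.
12–18 s: v starts -57 cm/s; Δx = -57·6 + ½·7·6² = -216 cm; v ends -15 cm/s.
x(18) = 8 + Σ Δx = -761.5 cm.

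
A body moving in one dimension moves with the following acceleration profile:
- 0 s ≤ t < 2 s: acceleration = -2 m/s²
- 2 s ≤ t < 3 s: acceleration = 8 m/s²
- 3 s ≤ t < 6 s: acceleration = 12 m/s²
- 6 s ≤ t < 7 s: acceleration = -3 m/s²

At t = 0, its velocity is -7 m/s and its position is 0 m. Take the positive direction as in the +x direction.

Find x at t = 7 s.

On each constant-a segment, Δv = aΔt and Δx = v₀Δt + ½aΔt²; chain segment to segment.
0–2 s: v starts -7 m/s; Δx = -7·2 + ½·-2·2² = -18 m; v ends -11 m/s.
2–3 s: v starts -11 m/s; Δx = -11·1 + ½·8·1² = -7 m; v ends -3 m/s.
3–6 s: v starts -3 m/s; Δx = -3·3 + ½·12·3² = 45 m; v ends 33 m/s.
6–7 s: v starts 33 m/s; Δx = 33·1 + ½·-3·1² = 31.5 m; v ends 30 m/s.
x(7) = 0 + Σ Δx = 51.5 m.

51.5 m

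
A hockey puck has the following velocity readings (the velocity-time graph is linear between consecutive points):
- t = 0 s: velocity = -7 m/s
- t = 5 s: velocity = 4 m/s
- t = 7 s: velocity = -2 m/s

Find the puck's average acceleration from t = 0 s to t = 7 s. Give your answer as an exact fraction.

Average acceleration = Δv/Δt = (-2 − -7)/(7 − 0) = 5/7 m/s².

5/7 m/s²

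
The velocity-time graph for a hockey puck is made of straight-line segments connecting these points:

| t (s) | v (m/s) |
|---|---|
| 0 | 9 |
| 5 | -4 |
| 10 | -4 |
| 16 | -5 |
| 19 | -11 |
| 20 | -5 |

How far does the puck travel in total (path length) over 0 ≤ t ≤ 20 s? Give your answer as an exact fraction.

2539/26 m

Distance (not displacement) is the total path length: add the absolute areas under v-t.
0–5 s: v = 0 at t = 45/13 s; triangle areas 405/26 + 40/13 = 485/26 m
5–10 s: |-4| × 5 = 20 m
10–16 s: |½(-4 + -5)(6)| = 27 m
16–19 s: |½(-5 + -11)(3)| = 24 m
19–20 s: |½(-11 + -5)(1)| = 8 m
Total distance = 2539/26 m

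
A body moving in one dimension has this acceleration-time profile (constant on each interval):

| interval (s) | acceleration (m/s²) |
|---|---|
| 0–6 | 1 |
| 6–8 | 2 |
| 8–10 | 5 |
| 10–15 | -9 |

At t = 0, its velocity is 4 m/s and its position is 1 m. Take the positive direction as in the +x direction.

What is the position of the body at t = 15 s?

On each constant-a segment, Δv = aΔt and Δx = v₀Δt + ½aΔt²; chain segment to segment.
0–6 s: v starts 4 m/s; Δx = 4·6 + ½·1·6² = 42 m; v ends 10 m/s.
6–8 s: v starts 10 m/s; Δx = 10·2 + ½·2·2² = 24 m; v ends 14 m/s.
8–10 s: v starts 14 m/s; Δx = 14·2 + ½·5·2² = 38 m; v ends 24 m/s.
10–15 s: v starts 24 m/s; Δx = 24·5 + ½·-9·5² = 7.5 m; v ends -21 m/s.
x(15) = 1 + Σ Δx = 112.5 m.

112.5 m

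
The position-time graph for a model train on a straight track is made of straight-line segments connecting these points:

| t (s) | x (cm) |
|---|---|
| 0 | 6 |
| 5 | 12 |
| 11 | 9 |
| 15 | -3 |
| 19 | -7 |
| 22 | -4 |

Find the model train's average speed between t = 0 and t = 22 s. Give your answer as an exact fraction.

Average speed = (total path length)/(elapsed time); on a piecewise-linear x-t graph the path length is Σ|Δx|.
0–5 s: |Δx| = |12 − 6| = 6 cm
5–11 s: |Δx| = |9 − 12| = 3 cm
11–15 s: |Δx| = |-3 − 9| = 12 cm
15–19 s: |Δx| = |-7 − -3| = 4 cm
19–22 s: |Δx| = |-4 − -7| = 3 cm
Total path = 28 cm; average speed = 28/22 = 14/11 cm/s.

14/11 cm/s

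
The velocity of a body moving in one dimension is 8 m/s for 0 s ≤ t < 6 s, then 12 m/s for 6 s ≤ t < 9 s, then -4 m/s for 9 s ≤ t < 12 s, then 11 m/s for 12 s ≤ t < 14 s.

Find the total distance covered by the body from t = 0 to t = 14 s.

118 m

Total distance travelled is ∫|v| dt — sum the magnitudes of each area piece.
0–6 s: |8| × 6 = 48 m
6–9 s: |12| × 3 = 36 m
9–12 s: |-4| × 3 = 12 m
12–14 s: |11| × 2 = 22 m
Total distance = 118 m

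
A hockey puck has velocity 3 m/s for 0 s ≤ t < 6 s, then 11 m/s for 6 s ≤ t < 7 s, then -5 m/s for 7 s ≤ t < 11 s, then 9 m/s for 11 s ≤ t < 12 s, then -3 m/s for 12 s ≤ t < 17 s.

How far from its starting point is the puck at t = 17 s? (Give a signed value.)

Displacement is the signed area under the v-t curve.
0–6 s: 3 × 6 = 18 m
6–7 s: 11 × 1 = 11 m
7–11 s: -5 × 4 = -20 m
11–12 s: 9 × 1 = 9 m
12–17 s: -3 × 5 = -15 m
Net displacement = 3 m

3 m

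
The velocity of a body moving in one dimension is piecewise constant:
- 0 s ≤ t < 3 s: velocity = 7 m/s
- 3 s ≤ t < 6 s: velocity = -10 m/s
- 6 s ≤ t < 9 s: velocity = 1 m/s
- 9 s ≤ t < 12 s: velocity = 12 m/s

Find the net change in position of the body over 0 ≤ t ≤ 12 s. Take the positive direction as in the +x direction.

Net displacement equals the area under the velocity-time graph (areas below the axis count negative).
0–3 s: 7 × 3 = 21 m
3–6 s: -10 × 3 = -30 m
6–9 s: 1 × 3 = 3 m
9–12 s: 12 × 3 = 36 m
Net displacement = 30 m

30 m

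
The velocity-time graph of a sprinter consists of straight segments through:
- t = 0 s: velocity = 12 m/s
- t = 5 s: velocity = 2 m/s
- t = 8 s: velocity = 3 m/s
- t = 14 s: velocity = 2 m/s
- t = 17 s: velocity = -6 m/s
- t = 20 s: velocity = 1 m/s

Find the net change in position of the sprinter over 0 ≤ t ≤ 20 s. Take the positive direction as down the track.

Displacement is the signed area under the v-t curve.
0–5 s: ½(12 + 2)(5) = 35 m
5–8 s: ½(2 + 3)(3) = 7.5 m
8–14 s: ½(3 + 2)(6) = 15 m
14–17 s: ½(2 + -6)(3) = -6 m
17–20 s: ½(-6 + 1)(3) = -7.5 m
Net displacement = 44 m

44 m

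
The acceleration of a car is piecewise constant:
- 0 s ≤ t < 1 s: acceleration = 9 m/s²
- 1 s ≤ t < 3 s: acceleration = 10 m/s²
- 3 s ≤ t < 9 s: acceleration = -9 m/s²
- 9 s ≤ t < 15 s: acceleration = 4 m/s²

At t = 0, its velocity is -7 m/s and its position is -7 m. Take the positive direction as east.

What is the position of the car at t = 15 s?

On each constant-a segment, Δv = aΔt and Δx = v₀Δt + ½aΔt²; chain segment to segment.
0–1 s: v starts -7 m/s; Δx = -7·1 + ½·9·1² = -2.5 m; v ends 2 m/s.
1–3 s: v starts 2 m/s; Δx = 2·2 + ½·10·2² = 24 m; v ends 22 m/s.
3–9 s: v starts 22 m/s; Δx = 22·6 + ½·-9·6² = -30 m; v ends -32 m/s.
9–15 s: v starts -32 m/s; Δx = -32·6 + ½·4·6² = -120 m; v ends -8 m/s.
x(15) = -7 + Σ Δx = -135.5 m.

-135.5 m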